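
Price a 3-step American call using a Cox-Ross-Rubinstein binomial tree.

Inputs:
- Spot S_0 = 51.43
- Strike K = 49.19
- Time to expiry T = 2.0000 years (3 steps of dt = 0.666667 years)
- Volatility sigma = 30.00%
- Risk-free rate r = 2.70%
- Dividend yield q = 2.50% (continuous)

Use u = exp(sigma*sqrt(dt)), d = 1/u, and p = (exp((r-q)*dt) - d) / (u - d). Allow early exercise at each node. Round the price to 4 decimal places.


Answer: Price = V(0,0) = 9.9513

Derivation:
dt = T/N = 0.666667
u = exp(sigma*sqrt(dt)) = 1.277556; d = 1/u = 0.782744
p = (exp((r-q)*dt) - d) / (u - d) = 0.441764
Discount per step: exp(-r*dt) = 0.982161
Stock lattice S(k, i) with i counting down-moves:
  k=0: S(0,0) = 51.4300
  k=1: S(1,0) = 65.7047; S(1,1) = 40.2565
  k=2: S(2,0) = 83.9415; S(2,1) = 51.4300; S(2,2) = 31.5106
  k=3: S(3,0) = 107.2399; S(3,1) = 65.7047; S(3,2) = 40.2565; S(3,3) = 24.6647
Terminal payoffs V(N, i) = max(S_T - K, 0):
  V(3,0) = 58.049922; V(3,1) = 16.514711; V(3,2) = 0.000000; V(3,3) = 0.000000
Backward induction: V(k, i) = exp(-r*dt) * [p * V(k+1, i) + (1-p) * V(k+1, i+1)]; then take max(V_cont, immediate exercise) for American.
  V(2,0) = exp(-r*dt) * [p*58.049922 + (1-p)*16.514711] = 34.241525; exercise = 34.751456; V(2,0) = max -> 34.751456
  V(2,1) = exp(-r*dt) * [p*16.514711 + (1-p)*0.000000] = 7.165451; exercise = 2.240000; V(2,1) = max -> 7.165451
  V(2,2) = exp(-r*dt) * [p*0.000000 + (1-p)*0.000000] = 0.000000; exercise = 0.000000; V(2,2) = max -> 0.000000
  V(1,0) = exp(-r*dt) * [p*34.751456 + (1-p)*7.165451] = 19.006724; exercise = 16.514711; V(1,0) = max -> 19.006724
  V(1,1) = exp(-r*dt) * [p*7.165451 + (1-p)*0.000000] = 3.108967; exercise = 0.000000; V(1,1) = max -> 3.108967
  V(0,0) = exp(-r*dt) * [p*19.006724 + (1-p)*3.108967] = 9.951272; exercise = 2.240000; V(0,0) = max -> 9.951272


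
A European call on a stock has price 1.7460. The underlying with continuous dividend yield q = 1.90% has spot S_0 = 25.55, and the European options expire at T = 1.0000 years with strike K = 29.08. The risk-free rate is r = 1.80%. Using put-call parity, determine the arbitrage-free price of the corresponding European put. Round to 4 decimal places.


Put-call parity: C - P = S_0 * exp(-qT) - K * exp(-rT).
S_0 * exp(-qT) = 25.5500 * 0.98117936 = 25.06913271
K * exp(-rT) = 29.0800 * 0.98216103 = 28.56124282
P = C - S*exp(-qT) + K*exp(-rT)
P = 1.7460 - 25.06913271 + 28.56124282 = 5.2381

Answer: Put price = 5.2381


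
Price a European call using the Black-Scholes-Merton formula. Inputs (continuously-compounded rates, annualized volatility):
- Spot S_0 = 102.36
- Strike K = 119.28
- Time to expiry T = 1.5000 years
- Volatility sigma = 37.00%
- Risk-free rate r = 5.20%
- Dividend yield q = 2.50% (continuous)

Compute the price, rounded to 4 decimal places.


Answer: Price = 13.4192

Derivation:
d1 = (ln(S/K) + (r - q + 0.5*sigma^2) * T) / (sigma * sqrt(T)) = -0.02163199
d2 = d1 - sigma * sqrt(T) = -0.47478760
exp(-rT) = 0.92496443; exp(-qT) = 0.96319442
C = S_0 * exp(-qT) * N(d1) - K * exp(-rT) * N(d2)
N(d1) = 0.49137076; N(d2) = 0.31746919
C = 102.3600 * 0.96319442 * 0.49137076 - 119.2800 * 0.92496443 * 0.31746919 = 13.4192


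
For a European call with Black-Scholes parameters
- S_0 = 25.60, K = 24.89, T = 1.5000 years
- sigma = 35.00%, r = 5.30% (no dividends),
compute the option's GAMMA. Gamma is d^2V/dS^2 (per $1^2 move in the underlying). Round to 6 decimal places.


d1 = 0.4654059324; d2 = 0.0367452275
phi(d1) = 0.3579937058; exp(-qT) = 1.0000000000; exp(-rT) = 0.9235780200
Gamma = exp(-qT) * phi(d1) / (S * sigma * sqrt(T)) = 1.0000000000 * 0.3579937058 / (25.6000 * 0.3500 * 1.2247448714) = 0.032623

Answer: Gamma = 0.032623


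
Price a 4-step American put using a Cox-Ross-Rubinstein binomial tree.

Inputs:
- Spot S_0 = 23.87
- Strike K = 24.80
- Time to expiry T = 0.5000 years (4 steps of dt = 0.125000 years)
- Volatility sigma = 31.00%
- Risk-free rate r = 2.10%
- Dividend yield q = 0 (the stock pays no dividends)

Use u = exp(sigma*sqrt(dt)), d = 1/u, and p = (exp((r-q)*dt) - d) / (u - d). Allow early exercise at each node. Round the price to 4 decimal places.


dt = T/N = 0.125000
u = exp(sigma*sqrt(dt)) = 1.115833; d = 1/u = 0.896191
p = (exp((r-q)*dt) - d) / (u - d) = 0.484594
Discount per step: exp(-r*dt) = 0.997378
Stock lattice S(k, i) with i counting down-moves:
  k=0: S(0,0) = 23.8700
  k=1: S(1,0) = 26.6349; S(1,1) = 21.3921
  k=2: S(2,0) = 29.7202; S(2,1) = 23.8700; S(2,2) = 19.1714
  k=3: S(3,0) = 33.1627; S(3,1) = 26.6349; S(3,2) = 21.3921; S(3,3) = 17.1812
  k=4: S(4,0) = 37.0041; S(4,1) = 29.7202; S(4,2) = 23.8700; S(4,3) = 19.1714; S(4,4) = 15.3977
Terminal payoffs V(N, i) = max(K - S_T, 0):
  V(4,0) = 0.000000; V(4,1) = 0.000000; V(4,2) = 0.930000; V(4,3) = 5.628605; V(4,4) = 9.402329
Backward induction: V(k, i) = exp(-r*dt) * [p * V(k+1, i) + (1-p) * V(k+1, i+1)]; then take max(V_cont, immediate exercise) for American.
  V(3,0) = exp(-r*dt) * [p*0.000000 + (1-p)*0.000000] = 0.000000; exercise = 0.000000; V(3,0) = max -> 0.000000
  V(3,1) = exp(-r*dt) * [p*0.000000 + (1-p)*0.930000] = 0.478071; exercise = 0.000000; V(3,1) = max -> 0.478071
  V(3,2) = exp(-r*dt) * [p*0.930000 + (1-p)*5.628605] = 3.342903; exercise = 3.407917; V(3,2) = max -> 3.407917
  V(3,3) = exp(-r*dt) * [p*5.628605 + (1-p)*9.402329] = 7.553751; exercise = 7.618765; V(3,3) = max -> 7.618765
  V(2,0) = exp(-r*dt) * [p*0.000000 + (1-p)*0.478071] = 0.245755; exercise = 0.000000; V(2,0) = max -> 0.245755
  V(2,1) = exp(-r*dt) * [p*0.478071 + (1-p)*3.407917] = 1.982919; exercise = 0.930000; V(2,1) = max -> 1.982919
  V(2,2) = exp(-r*dt) * [p*3.407917 + (1-p)*7.618765] = 5.563590; exercise = 5.628605; V(2,2) = max -> 5.628605
  V(1,0) = exp(-r*dt) * [p*0.245755 + (1-p)*1.982919] = 1.138108; exercise = 0.000000; V(1,0) = max -> 1.138108
  V(1,1) = exp(-r*dt) * [p*1.982919 + (1-p)*5.628605] = 3.851803; exercise = 3.407917; V(1,1) = max -> 3.851803
  V(0,0) = exp(-r*dt) * [p*1.138108 + (1-p)*3.851803] = 2.530113; exercise = 0.930000; V(0,0) = max -> 2.530113

Answer: Price = V(0,0) = 2.5301


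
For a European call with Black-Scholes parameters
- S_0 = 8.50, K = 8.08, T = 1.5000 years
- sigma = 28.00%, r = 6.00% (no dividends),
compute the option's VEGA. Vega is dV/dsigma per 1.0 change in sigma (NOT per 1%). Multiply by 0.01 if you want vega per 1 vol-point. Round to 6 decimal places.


d1 = 0.5816788448; d2 = 0.2387502808
phi(d1) = 0.3368513067; exp(-qT) = 1.0000000000; exp(-rT) = 0.9139311853
Vega = S * exp(-qT) * phi(d1) * sqrt(T) = 8.5000 * 1.0000000000 * 0.3368513067 * 1.2247448714 = 3.506734

Answer: Vega = 3.506734


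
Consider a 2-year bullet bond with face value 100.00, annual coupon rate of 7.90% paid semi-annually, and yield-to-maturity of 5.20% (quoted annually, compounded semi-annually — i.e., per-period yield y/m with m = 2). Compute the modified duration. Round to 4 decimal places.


Answer: Modified duration = 1.8440

Derivation:
Coupon per period c = face * coupon_rate / m = 3.950000
Periods per year m = 2; per-period yield y/m = 0.026000
Number of cashflows N = 4
Cashflows (t years, CF_t, discount factor 1/(1+y/m)^(m*t), PV):
  t = 0.5000: CF_t = 3.950000, DF = 0.974659, PV = 3.849903
  t = 1.0000: CF_t = 3.950000, DF = 0.949960, PV = 3.752342
  t = 1.5000: CF_t = 3.950000, DF = 0.925887, PV = 3.657253
  t = 2.0000: CF_t = 103.950000, DF = 0.902424, PV = 93.806958
Price P = sum_t PV_t = 105.066455
First compute Macaulay numerator sum_t t * PV_t:
  t * PV_t at t = 0.5000: 1.924951
  t * PV_t at t = 1.0000: 3.752342
  t * PV_t at t = 1.5000: 5.485880
  t * PV_t at t = 2.0000: 187.613915
Macaulay duration D = 198.777088 / 105.066455 = 1.891918
Modified duration = D / (1 + y/m) = 1.891918 / (1 + 0.026000) = 1.843974


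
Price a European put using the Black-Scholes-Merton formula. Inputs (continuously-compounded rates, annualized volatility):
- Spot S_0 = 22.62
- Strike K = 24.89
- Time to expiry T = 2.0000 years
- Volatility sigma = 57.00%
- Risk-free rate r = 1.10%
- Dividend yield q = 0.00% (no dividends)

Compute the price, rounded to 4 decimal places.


Answer: Price = 8.2459

Derivation:
d1 = (ln(S/K) + (r - q + 0.5*sigma^2) * T) / (sigma * sqrt(T)) = 0.31170800
d2 = d1 - sigma * sqrt(T) = -0.49439374
exp(-rT) = 0.97824024; exp(-qT) = 1.00000000
P = K * exp(-rT) * N(-d2) - S_0 * exp(-qT) * N(-d1)
N(-d1) = 0.37763123; N(-d2) = 0.68948593
P = 24.8900 * 0.97824024 * 0.68948593 - 22.6200 * 1.00000000 * 0.37763123 = 8.2459


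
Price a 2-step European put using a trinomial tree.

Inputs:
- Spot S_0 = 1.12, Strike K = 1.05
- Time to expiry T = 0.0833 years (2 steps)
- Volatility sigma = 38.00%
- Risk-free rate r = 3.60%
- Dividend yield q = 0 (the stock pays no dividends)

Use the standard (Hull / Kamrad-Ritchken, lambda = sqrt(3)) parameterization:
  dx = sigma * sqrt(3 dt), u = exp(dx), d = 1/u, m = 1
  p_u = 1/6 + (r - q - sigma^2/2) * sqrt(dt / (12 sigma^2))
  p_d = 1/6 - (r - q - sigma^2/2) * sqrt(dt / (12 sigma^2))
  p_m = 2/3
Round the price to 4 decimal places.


Answer: Price = V(0,0) = 0.0219

Derivation:
dt = T/N = 0.041650; dx = sigma*sqrt(3*dt) = 0.134323
u = exp(dx) = 1.143763; d = 1/u = 0.874307
p_u = 0.161054, p_m = 0.666667, p_d = 0.172279
Discount per step: exp(-r*dt) = 0.998502
Stock lattice S(k, j) with j the centered position index:
  k=0: S(0,+0) = 1.1200
  k=1: S(1,-1) = 0.9792; S(1,+0) = 1.1200; S(1,+1) = 1.2810
  k=2: S(2,-2) = 0.8561; S(2,-1) = 0.9792; S(2,+0) = 1.1200; S(2,+1) = 1.2810; S(2,+2) = 1.4652
Terminal payoffs V(N, j) = max(K - S_T, 0):
  V(2,-2) = 0.193857; V(2,-1) = 0.070776; V(2,+0) = 0.000000; V(2,+1) = 0.000000; V(2,+2) = 0.000000
Backward induction: V(k, j) = exp(-r*dt) * [p_u * V(k+1, j+1) + p_m * V(k+1, j) + p_d * V(k+1, j-1)]
  V(1,-1) = exp(-r*dt) * [p_u*0.000000 + p_m*0.070776 + p_d*0.193857] = 0.080461
  V(1,+0) = exp(-r*dt) * [p_u*0.000000 + p_m*0.000000 + p_d*0.070776] = 0.012175
  V(1,+1) = exp(-r*dt) * [p_u*0.000000 + p_m*0.000000 + p_d*0.000000] = 0.000000
  V(0,+0) = exp(-r*dt) * [p_u*0.000000 + p_m*0.012175 + p_d*0.080461] = 0.021945


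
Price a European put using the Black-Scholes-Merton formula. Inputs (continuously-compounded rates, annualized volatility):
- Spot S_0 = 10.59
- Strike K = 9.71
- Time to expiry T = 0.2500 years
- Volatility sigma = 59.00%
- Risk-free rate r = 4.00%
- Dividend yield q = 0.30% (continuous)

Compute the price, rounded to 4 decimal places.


d1 = (ln(S/K) + (r - q + 0.5*sigma^2) * T) / (sigma * sqrt(T)) = 0.47293687
d2 = d1 - sigma * sqrt(T) = 0.17793687
exp(-rT) = 0.99004983; exp(-qT) = 0.99925028
P = K * exp(-rT) * N(-d2) - S_0 * exp(-qT) * N(-d1)
N(-d1) = 0.31812911; N(-d2) = 0.42938628
P = 9.7100 * 0.99004983 * 0.42938628 - 10.5900 * 0.99925028 * 0.31812911 = 0.7614

Answer: Price = 0.7614


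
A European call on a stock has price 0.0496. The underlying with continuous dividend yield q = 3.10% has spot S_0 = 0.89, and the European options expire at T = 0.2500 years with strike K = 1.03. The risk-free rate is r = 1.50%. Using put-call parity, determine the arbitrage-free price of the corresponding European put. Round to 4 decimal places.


Put-call parity: C - P = S_0 * exp(-qT) - K * exp(-rT).
S_0 * exp(-qT) = 0.8900 * 0.99227995 = 0.88312916
K * exp(-rT) = 1.0300 * 0.99625702 = 1.02614473
P = C - S*exp(-qT) + K*exp(-rT)
P = 0.0496 - 0.88312916 + 1.02614473 = 0.1926

Answer: Put price = 0.1926


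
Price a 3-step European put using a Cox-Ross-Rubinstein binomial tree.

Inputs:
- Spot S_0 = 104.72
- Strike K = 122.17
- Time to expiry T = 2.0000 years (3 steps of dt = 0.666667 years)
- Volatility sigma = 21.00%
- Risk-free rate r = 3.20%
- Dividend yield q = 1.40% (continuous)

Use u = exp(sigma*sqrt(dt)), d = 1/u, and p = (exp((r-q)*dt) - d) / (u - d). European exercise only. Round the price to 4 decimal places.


Answer: Price = V(0,0) = 19.4365

Derivation:
dt = T/N = 0.666667
u = exp(sigma*sqrt(dt)) = 1.187042; d = 1/u = 0.842430
p = (exp((r-q)*dt) - d) / (u - d) = 0.492270
Discount per step: exp(-r*dt) = 0.978893
Stock lattice S(k, i) with i counting down-moves:
  k=0: S(0,0) = 104.7200
  k=1: S(1,0) = 124.3070; S(1,1) = 88.2193
  k=2: S(2,0) = 147.5576; S(2,1) = 104.7200; S(2,2) = 74.3186
  k=3: S(3,0) = 175.1570; S(3,1) = 124.3070; S(3,2) = 88.2193; S(3,3) = 62.6083
Terminal payoffs V(N, i) = max(K - S_T, 0):
  V(3,0) = 0.000000; V(3,1) = 0.000000; V(3,2) = 33.950693; V(3,3) = 59.561736
Backward induction: V(k, i) = exp(-r*dt) * [p * V(k+1, i) + (1-p) * V(k+1, i+1)].
  V(2,0) = exp(-r*dt) * [p*0.000000 + (1-p)*0.000000] = 0.000000
  V(2,1) = exp(-r*dt) * [p*0.000000 + (1-p)*33.950693] = 16.873933
  V(2,2) = exp(-r*dt) * [p*33.950693 + (1-p)*59.561736] = 45.963102
  V(1,0) = exp(-r*dt) * [p*0.000000 + (1-p)*16.873933] = 8.386562
  V(1,1) = exp(-r*dt) * [p*16.873933 + (1-p)*45.963102] = 30.975460
  V(0,0) = exp(-r*dt) * [p*8.386562 + (1-p)*30.975460] = 19.436518


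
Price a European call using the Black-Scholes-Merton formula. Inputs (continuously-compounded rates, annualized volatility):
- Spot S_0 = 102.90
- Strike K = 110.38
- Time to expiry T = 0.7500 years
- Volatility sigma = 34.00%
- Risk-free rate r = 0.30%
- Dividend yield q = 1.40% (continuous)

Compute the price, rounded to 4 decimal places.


Answer: Price = 8.6848

Derivation:
d1 = (ln(S/K) + (r - q + 0.5*sigma^2) * T) / (sigma * sqrt(T)) = -0.11910843
d2 = d1 - sigma * sqrt(T) = -0.41355707
exp(-rT) = 0.99775253; exp(-qT) = 0.98955493
C = S_0 * exp(-qT) * N(d1) - K * exp(-rT) * N(d2)
N(d1) = 0.45259473; N(d2) = 0.33959926
C = 102.9000 * 0.98955493 * 0.45259473 - 110.3800 * 0.99775253 * 0.33959926 = 8.6848


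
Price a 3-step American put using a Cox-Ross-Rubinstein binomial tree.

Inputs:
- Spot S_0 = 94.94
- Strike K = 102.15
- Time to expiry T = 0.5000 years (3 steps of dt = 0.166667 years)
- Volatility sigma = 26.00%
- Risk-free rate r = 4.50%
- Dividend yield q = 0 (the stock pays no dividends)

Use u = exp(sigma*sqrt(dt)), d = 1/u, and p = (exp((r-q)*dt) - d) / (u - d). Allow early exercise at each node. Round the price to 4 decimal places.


dt = T/N = 0.166667
u = exp(sigma*sqrt(dt)) = 1.111983; d = 1/u = 0.899295
p = (exp((r-q)*dt) - d) / (u - d) = 0.508884
Discount per step: exp(-r*dt) = 0.992528
Stock lattice S(k, i) with i counting down-moves:
  k=0: S(0,0) = 94.9400
  k=1: S(1,0) = 105.5716; S(1,1) = 85.3790
  k=2: S(2,0) = 117.3938; S(2,1) = 94.9400; S(2,2) = 76.7809
  k=3: S(3,0) = 130.5399; S(3,1) = 105.5716; S(3,2) = 85.3790; S(3,3) = 69.0487
Terminal payoffs V(N, i) = max(K - S_T, 0):
  V(3,0) = 0.000000; V(3,1) = 0.000000; V(3,2) = 16.770967; V(3,3) = 33.101342
Backward induction: V(k, i) = exp(-r*dt) * [p * V(k+1, i) + (1-p) * V(k+1, i+1)]; then take max(V_cont, immediate exercise) for American.
  V(2,0) = exp(-r*dt) * [p*0.000000 + (1-p)*0.000000] = 0.000000; exercise = 0.000000; V(2,0) = max -> 0.000000
  V(2,1) = exp(-r*dt) * [p*0.000000 + (1-p)*16.770967] = 8.174944; exercise = 7.210000; V(2,1) = max -> 8.174944
  V(2,2) = exp(-r*dt) * [p*16.770967 + (1-p)*33.101342] = 24.605834; exercise = 25.369093; V(2,2) = max -> 25.369093
  V(1,0) = exp(-r*dt) * [p*0.000000 + (1-p)*8.174944] = 3.984845; exercise = 0.000000; V(1,0) = max -> 3.984845
  V(1,1) = exp(-r*dt) * [p*8.174944 + (1-p)*25.369093] = 16.495083; exercise = 16.770967; V(1,1) = max -> 16.770967
  V(0,0) = exp(-r*dt) * [p*3.984845 + (1-p)*16.770967] = 10.187617; exercise = 7.210000; V(0,0) = max -> 10.187617

Answer: Price = V(0,0) = 10.1876


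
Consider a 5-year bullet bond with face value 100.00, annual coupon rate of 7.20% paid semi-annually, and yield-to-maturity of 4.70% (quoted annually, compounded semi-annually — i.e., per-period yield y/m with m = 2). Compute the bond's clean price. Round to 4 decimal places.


Coupon per period c = face * coupon_rate / m = 3.600000
Periods per year m = 2; per-period yield y/m = 0.023500
Number of cashflows N = 10
Cashflows (t years, CF_t, discount factor 1/(1+y/m)^(m*t), PV):
  t = 0.5000: CF_t = 3.600000, DF = 0.977040, PV = 3.517342
  t = 1.0000: CF_t = 3.600000, DF = 0.954606, PV = 3.436583
  t = 1.5000: CF_t = 3.600000, DF = 0.932688, PV = 3.357677
  t = 2.0000: CF_t = 3.600000, DF = 0.911273, PV = 3.280584
  t = 2.5000: CF_t = 3.600000, DF = 0.890350, PV = 3.205260
  t = 3.0000: CF_t = 3.600000, DF = 0.869907, PV = 3.131666
  t = 3.5000: CF_t = 3.600000, DF = 0.849934, PV = 3.059761
  t = 4.0000: CF_t = 3.600000, DF = 0.830419, PV = 2.989508
  t = 4.5000: CF_t = 3.600000, DF = 0.811352, PV = 2.920868
  t = 5.0000: CF_t = 103.600000, DF = 0.792723, PV = 82.126116
Price P = sum_t PV_t = 111.025365

Answer: Price = 111.0254


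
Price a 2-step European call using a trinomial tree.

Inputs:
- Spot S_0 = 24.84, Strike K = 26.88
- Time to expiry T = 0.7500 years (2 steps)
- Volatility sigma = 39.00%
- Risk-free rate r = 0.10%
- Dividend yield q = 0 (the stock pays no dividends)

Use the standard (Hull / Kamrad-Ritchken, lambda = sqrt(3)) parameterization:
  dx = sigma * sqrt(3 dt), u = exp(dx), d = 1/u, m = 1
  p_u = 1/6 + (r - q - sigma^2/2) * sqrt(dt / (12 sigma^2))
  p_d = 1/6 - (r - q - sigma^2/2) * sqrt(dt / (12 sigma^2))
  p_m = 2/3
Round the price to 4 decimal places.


Answer: Price = V(0,0) = 2.4149

Derivation:
dt = T/N = 0.375000; dx = sigma*sqrt(3*dt) = 0.413657
u = exp(dx) = 1.512339; d = 1/u = 0.661227
p_u = 0.132648, p_m = 0.666667, p_d = 0.200685
Discount per step: exp(-r*dt) = 0.999625
Stock lattice S(k, j) with j the centered position index:
  k=0: S(0,+0) = 24.8400
  k=1: S(1,-1) = 16.4249; S(1,+0) = 24.8400; S(1,+1) = 37.5665
  k=2: S(2,-2) = 10.8606; S(2,-1) = 16.4249; S(2,+0) = 24.8400; S(2,+1) = 37.5665; S(2,+2) = 56.8133
Terminal payoffs V(N, j) = max(S_T - K, 0):
  V(2,-2) = 0.000000; V(2,-1) = 0.000000; V(2,+0) = 0.000000; V(2,+1) = 10.686501; V(2,+2) = 29.933285
Backward induction: V(k, j) = exp(-r*dt) * [p_u * V(k+1, j+1) + p_m * V(k+1, j) + p_d * V(k+1, j-1)]
  V(1,-1) = exp(-r*dt) * [p_u*0.000000 + p_m*0.000000 + p_d*0.000000] = 0.000000
  V(1,+0) = exp(-r*dt) * [p_u*10.686501 + p_m*0.000000 + p_d*0.000000] = 1.417017
  V(1,+1) = exp(-r*dt) * [p_u*29.933285 + p_m*10.686501 + p_d*0.000000] = 11.090779
  V(0,+0) = exp(-r*dt) * [p_u*11.090779 + p_m*1.417017 + p_d*0.000000] = 2.414947


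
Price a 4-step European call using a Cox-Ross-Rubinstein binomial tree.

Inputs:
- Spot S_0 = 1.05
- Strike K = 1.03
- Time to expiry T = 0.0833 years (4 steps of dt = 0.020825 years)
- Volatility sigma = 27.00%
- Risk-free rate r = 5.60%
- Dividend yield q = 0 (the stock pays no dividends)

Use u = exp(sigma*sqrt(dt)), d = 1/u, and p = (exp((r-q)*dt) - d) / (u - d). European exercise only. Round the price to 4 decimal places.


Answer: Price = V(0,0) = 0.0469

Derivation:
dt = T/N = 0.020825
u = exp(sigma*sqrt(dt)) = 1.039732; d = 1/u = 0.961786
p = (exp((r-q)*dt) - d) / (u - d) = 0.505231
Discount per step: exp(-r*dt) = 0.998834
Stock lattice S(k, i) with i counting down-moves:
  k=0: S(0,0) = 1.0500
  k=1: S(1,0) = 1.0917; S(1,1) = 1.0099
  k=2: S(2,0) = 1.1351; S(2,1) = 1.0500; S(2,2) = 0.9713
  k=3: S(3,0) = 1.1802; S(3,1) = 1.0917; S(3,2) = 1.0099; S(3,3) = 0.9342
  k=4: S(4,0) = 1.2271; S(4,1) = 1.1351; S(4,2) = 1.0500; S(4,3) = 0.9713; S(4,4) = 0.8985
Terminal payoffs V(N, i) = max(S_T - K, 0):
  V(4,0) = 0.197088; V(4,1) = 0.105096; V(4,2) = 0.020000; V(4,3) = 0.000000; V(4,4) = 0.000000
Backward induction: V(k, i) = exp(-r*dt) * [p * V(k+1, i) + (1-p) * V(k+1, i+1)].
  V(3,0) = exp(-r*dt) * [p*0.197088 + (1-p)*0.105096] = 0.151396
  V(3,1) = exp(-r*dt) * [p*0.105096 + (1-p)*0.020000] = 0.062919
  V(3,2) = exp(-r*dt) * [p*0.020000 + (1-p)*0.000000] = 0.010093
  V(3,3) = exp(-r*dt) * [p*0.000000 + (1-p)*0.000000] = 0.000000
  V(2,0) = exp(-r*dt) * [p*0.151396 + (1-p)*0.062919] = 0.107495
  V(2,1) = exp(-r*dt) * [p*0.062919 + (1-p)*0.010093] = 0.036740
  V(2,2) = exp(-r*dt) * [p*0.010093 + (1-p)*0.000000] = 0.005093
  V(1,0) = exp(-r*dt) * [p*0.107495 + (1-p)*0.036740] = 0.072403
  V(1,1) = exp(-r*dt) * [p*0.036740 + (1-p)*0.005093] = 0.021057
  V(0,0) = exp(-r*dt) * [p*0.072403 + (1-p)*0.021057] = 0.046944


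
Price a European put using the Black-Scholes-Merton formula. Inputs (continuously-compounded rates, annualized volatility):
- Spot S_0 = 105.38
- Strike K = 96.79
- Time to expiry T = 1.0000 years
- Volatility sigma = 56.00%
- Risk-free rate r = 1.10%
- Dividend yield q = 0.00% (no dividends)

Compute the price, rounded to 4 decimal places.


Answer: Price = 17.6669

Derivation:
d1 = (ln(S/K) + (r - q + 0.5*sigma^2) * T) / (sigma * sqrt(T)) = 0.45148068
d2 = d1 - sigma * sqrt(T) = -0.10851932
exp(-rT) = 0.98906028; exp(-qT) = 1.00000000
P = K * exp(-rT) * N(-d2) - S_0 * exp(-qT) * N(-d1)
N(-d1) = 0.32582157; N(-d2) = 0.54320812
P = 96.7900 * 0.98906028 * 0.54320812 - 105.3800 * 1.00000000 * 0.32582157 = 17.6669


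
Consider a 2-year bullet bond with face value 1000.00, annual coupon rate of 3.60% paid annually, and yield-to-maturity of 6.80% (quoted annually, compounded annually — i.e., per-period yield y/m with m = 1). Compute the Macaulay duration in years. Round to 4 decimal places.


Answer: Macaulay duration = 1.9642 years

Derivation:
Coupon per period c = face * coupon_rate / m = 36.000000
Periods per year m = 1; per-period yield y/m = 0.068000
Number of cashflows N = 2
Cashflows (t years, CF_t, discount factor 1/(1+y/m)^(m*t), PV):
  t = 1.0000: CF_t = 36.000000, DF = 0.936330, PV = 33.707865
  t = 2.0000: CF_t = 1036.000000, DF = 0.876713, PV = 908.274769
Price P = sum_t PV_t = 941.982634
Macaulay numerator sum_t t * PV_t:
  t * PV_t at t = 1.0000: 33.707865
  t * PV_t at t = 2.0000: 1816.549538
Macaulay duration D = (sum_t t * PV_t) / P = 1850.257403 / 941.982634 = 1.964216


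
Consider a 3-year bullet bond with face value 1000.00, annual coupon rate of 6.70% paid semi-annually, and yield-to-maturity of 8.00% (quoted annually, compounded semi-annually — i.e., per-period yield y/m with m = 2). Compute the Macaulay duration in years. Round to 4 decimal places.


Coupon per period c = face * coupon_rate / m = 33.500000
Periods per year m = 2; per-period yield y/m = 0.040000
Number of cashflows N = 6
Cashflows (t years, CF_t, discount factor 1/(1+y/m)^(m*t), PV):
  t = 0.5000: CF_t = 33.500000, DF = 0.961538, PV = 32.211538
  t = 1.0000: CF_t = 33.500000, DF = 0.924556, PV = 30.972633
  t = 1.5000: CF_t = 33.500000, DF = 0.888996, PV = 29.781378
  t = 2.0000: CF_t = 33.500000, DF = 0.854804, PV = 28.635940
  t = 2.5000: CF_t = 33.500000, DF = 0.821927, PV = 27.534558
  t = 3.0000: CF_t = 1033.500000, DF = 0.790315, PV = 816.790062
Price P = sum_t PV_t = 965.926110
Macaulay numerator sum_t t * PV_t:
  t * PV_t at t = 0.5000: 16.105769
  t * PV_t at t = 1.0000: 30.972633
  t * PV_t at t = 1.5000: 44.672067
  t * PV_t at t = 2.0000: 57.271881
  t * PV_t at t = 2.5000: 68.836395
  t * PV_t at t = 3.0000: 2450.370187
Macaulay duration D = (sum_t t * PV_t) / P = 2668.228932 / 965.926110 = 2.762353

Answer: Macaulay duration = 2.7624 years


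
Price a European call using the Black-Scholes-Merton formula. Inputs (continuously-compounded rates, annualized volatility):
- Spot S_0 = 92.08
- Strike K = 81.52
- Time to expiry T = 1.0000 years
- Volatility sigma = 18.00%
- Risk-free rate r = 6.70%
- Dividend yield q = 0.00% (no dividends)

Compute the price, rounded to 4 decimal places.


Answer: Price = 16.9836

Derivation:
d1 = (ln(S/K) + (r - q + 0.5*sigma^2) * T) / (sigma * sqrt(T)) = 1.13894097
d2 = d1 - sigma * sqrt(T) = 0.95894097
exp(-rT) = 0.93519520; exp(-qT) = 1.00000000
C = S_0 * exp(-qT) * N(d1) - K * exp(-rT) * N(d2)
N(d1) = 0.87263611; N(d2) = 0.83120576
C = 92.0800 * 1.00000000 * 0.87263611 - 81.5200 * 0.93519520 * 0.83120576 = 16.9836


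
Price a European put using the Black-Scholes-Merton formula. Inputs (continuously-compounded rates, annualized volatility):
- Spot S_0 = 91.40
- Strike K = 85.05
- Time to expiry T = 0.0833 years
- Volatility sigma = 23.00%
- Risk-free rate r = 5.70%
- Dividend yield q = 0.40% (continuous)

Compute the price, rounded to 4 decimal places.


d1 = (ln(S/K) + (r - q + 0.5*sigma^2) * T) / (sigma * sqrt(T)) = 1.18442264
d2 = d1 - sigma * sqrt(T) = 1.11804064
exp(-rT) = 0.99526315; exp(-qT) = 0.99966686
P = K * exp(-rT) * N(-d2) - S_0 * exp(-qT) * N(-d1)
N(-d1) = 0.11812290; N(-d2) = 0.13177482
P = 85.0500 * 0.99526315 * 0.13177482 - 91.4000 * 0.99966686 * 0.11812290 = 0.3615

Answer: Price = 0.3615


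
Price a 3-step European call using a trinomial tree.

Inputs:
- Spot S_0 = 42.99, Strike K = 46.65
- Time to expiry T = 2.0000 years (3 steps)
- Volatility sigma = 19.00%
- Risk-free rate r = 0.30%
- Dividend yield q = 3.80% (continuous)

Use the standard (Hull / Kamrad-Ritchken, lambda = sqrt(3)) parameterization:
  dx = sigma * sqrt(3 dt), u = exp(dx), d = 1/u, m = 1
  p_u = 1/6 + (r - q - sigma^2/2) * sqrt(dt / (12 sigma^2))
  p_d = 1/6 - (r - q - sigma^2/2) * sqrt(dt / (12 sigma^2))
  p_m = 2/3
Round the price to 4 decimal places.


Answer: Price = V(0,0) = 1.9450

Derivation:
dt = T/N = 0.666667; dx = sigma*sqrt(3*dt) = 0.268701
u = exp(dx) = 1.308263; d = 1/u = 0.764372
p_u = 0.100856, p_m = 0.666667, p_d = 0.232477
Discount per step: exp(-r*dt) = 0.998002
Stock lattice S(k, j) with j the centered position index:
  k=0: S(0,+0) = 42.9900
  k=1: S(1,-1) = 32.8604; S(1,+0) = 42.9900; S(1,+1) = 56.2422
  k=2: S(2,-2) = 25.1175; S(2,-1) = 32.8604; S(2,+0) = 42.9900; S(2,+1) = 56.2422; S(2,+2) = 73.5797
  k=3: S(3,-3) = 19.1991; S(3,-2) = 25.1175; S(3,-1) = 32.8604; S(3,+0) = 42.9900; S(3,+1) = 56.2422; S(3,+2) = 73.5797; S(3,+3) = 96.2616
Terminal payoffs V(N, j) = max(S_T - K, 0):
  V(3,-3) = 0.000000; V(3,-2) = 0.000000; V(3,-1) = 0.000000; V(3,+0) = 0.000000; V(3,+1) = 9.592242; V(3,+2) = 26.929664; V(3,+3) = 49.611578
Backward induction: V(k, j) = exp(-r*dt) * [p_u * V(k+1, j+1) + p_m * V(k+1, j) + p_d * V(k+1, j-1)]
  V(2,-2) = exp(-r*dt) * [p_u*0.000000 + p_m*0.000000 + p_d*0.000000] = 0.000000
  V(2,-1) = exp(-r*dt) * [p_u*0.000000 + p_m*0.000000 + p_d*0.000000] = 0.000000
  V(2,+0) = exp(-r*dt) * [p_u*9.592242 + p_m*0.000000 + p_d*0.000000] = 0.965503
  V(2,+1) = exp(-r*dt) * [p_u*26.929664 + p_m*9.592242 + p_d*0.000000] = 9.092646
  V(2,+2) = exp(-r*dt) * [p_u*49.611578 + p_m*26.929664 + p_d*9.592242] = 25.136395
  V(1,-1) = exp(-r*dt) * [p_u*0.965503 + p_m*0.000000 + p_d*0.000000] = 0.097182
  V(1,+0) = exp(-r*dt) * [p_u*9.092646 + p_m*0.965503 + p_d*0.000000] = 1.557599
  V(1,+1) = exp(-r*dt) * [p_u*25.136395 + p_m*9.092646 + p_d*0.965503] = 8.803755
  V(0,+0) = exp(-r*dt) * [p_u*8.803755 + p_m*1.557599 + p_d*0.097182] = 1.945011


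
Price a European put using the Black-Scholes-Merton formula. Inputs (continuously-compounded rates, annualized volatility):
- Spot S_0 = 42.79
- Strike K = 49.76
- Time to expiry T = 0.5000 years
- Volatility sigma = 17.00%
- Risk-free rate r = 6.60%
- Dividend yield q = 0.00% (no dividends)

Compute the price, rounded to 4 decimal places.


d1 = (ln(S/K) + (r - q + 0.5*sigma^2) * T) / (sigma * sqrt(T)) = -0.92075301
d2 = d1 - sigma * sqrt(T) = -1.04096116
exp(-rT) = 0.96753856; exp(-qT) = 1.00000000
P = K * exp(-rT) * N(-d2) - S_0 * exp(-qT) * N(-d1)
N(-d1) = 0.82141030; N(-d2) = 0.85105321
P = 49.7600 * 0.96753856 * 0.85105321 - 42.7900 * 1.00000000 * 0.82141030 = 5.8256

Answer: Price = 5.8256


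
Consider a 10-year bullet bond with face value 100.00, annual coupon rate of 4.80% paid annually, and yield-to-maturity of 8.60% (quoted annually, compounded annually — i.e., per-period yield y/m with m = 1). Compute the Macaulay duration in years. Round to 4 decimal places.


Coupon per period c = face * coupon_rate / m = 4.800000
Periods per year m = 1; per-period yield y/m = 0.086000
Number of cashflows N = 10
Cashflows (t years, CF_t, discount factor 1/(1+y/m)^(m*t), PV):
  t = 1.0000: CF_t = 4.800000, DF = 0.920810, PV = 4.419890
  t = 2.0000: CF_t = 4.800000, DF = 0.847892, PV = 4.069880
  t = 3.0000: CF_t = 4.800000, DF = 0.780747, PV = 3.747587
  t = 4.0000: CF_t = 4.800000, DF = 0.718920, PV = 3.450817
  t = 5.0000: CF_t = 4.800000, DF = 0.661989, PV = 3.177548
  t = 6.0000: CF_t = 4.800000, DF = 0.609566, PV = 2.925919
  t = 7.0000: CF_t = 4.800000, DF = 0.561295, PV = 2.694216
  t = 8.0000: CF_t = 4.800000, DF = 0.516846, PV = 2.480862
  t = 9.0000: CF_t = 4.800000, DF = 0.475917, PV = 2.284403
  t = 10.0000: CF_t = 104.800000, DF = 0.438230, PV = 45.926466
Price P = sum_t PV_t = 75.177589
Macaulay numerator sum_t t * PV_t:
  t * PV_t at t = 1.0000: 4.419890
  t * PV_t at t = 2.0000: 8.139760
  t * PV_t at t = 3.0000: 11.242762
  t * PV_t at t = 4.0000: 13.803268
  t * PV_t at t = 5.0000: 15.887740
  t * PV_t at t = 6.0000: 17.555513
  t * PV_t at t = 7.0000: 18.859514
  t * PV_t at t = 8.0000: 19.846897
  t * PV_t at t = 9.0000: 20.559631
  t * PV_t at t = 10.0000: 459.264662
Macaulay duration D = (sum_t t * PV_t) / P = 589.579637 / 75.177589 = 7.842492

Answer: Macaulay duration = 7.8425 years


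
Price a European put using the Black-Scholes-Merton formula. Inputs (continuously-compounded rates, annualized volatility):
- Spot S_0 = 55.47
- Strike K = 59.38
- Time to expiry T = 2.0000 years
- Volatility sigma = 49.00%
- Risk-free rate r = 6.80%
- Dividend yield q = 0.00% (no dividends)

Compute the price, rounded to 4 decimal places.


Answer: Price = 12.7868

Derivation:
d1 = (ln(S/K) + (r - q + 0.5*sigma^2) * T) / (sigma * sqrt(T)) = 0.44444528
d2 = d1 - sigma * sqrt(T) = -0.24851937
exp(-rT) = 0.87284263; exp(-qT) = 1.00000000
P = K * exp(-rT) * N(-d2) - S_0 * exp(-qT) * N(-d1)
N(-d1) = 0.32836034; N(-d2) = 0.59813371
P = 59.3800 * 0.87284263 * 0.59813371 - 55.4700 * 1.00000000 * 0.32836034 = 12.7868


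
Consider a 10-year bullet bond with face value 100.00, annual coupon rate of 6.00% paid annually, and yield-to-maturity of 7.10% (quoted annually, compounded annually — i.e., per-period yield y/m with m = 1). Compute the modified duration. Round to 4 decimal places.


Answer: Modified duration = 7.1895

Derivation:
Coupon per period c = face * coupon_rate / m = 6.000000
Periods per year m = 1; per-period yield y/m = 0.071000
Number of cashflows N = 10
Cashflows (t years, CF_t, discount factor 1/(1+y/m)^(m*t), PV):
  t = 1.0000: CF_t = 6.000000, DF = 0.933707, PV = 5.602241
  t = 2.0000: CF_t = 6.000000, DF = 0.871808, PV = 5.230851
  t = 3.0000: CF_t = 6.000000, DF = 0.814013, PV = 4.884081
  t = 4.0000: CF_t = 6.000000, DF = 0.760050, PV = 4.560300
  t = 5.0000: CF_t = 6.000000, DF = 0.709664, PV = 4.257983
  t = 6.0000: CF_t = 6.000000, DF = 0.662618, PV = 3.975708
  t = 7.0000: CF_t = 6.000000, DF = 0.618691, PV = 3.712145
  t = 8.0000: CF_t = 6.000000, DF = 0.577676, PV = 3.466055
  t = 9.0000: CF_t = 6.000000, DF = 0.539380, PV = 3.236279
  t = 10.0000: CF_t = 106.000000, DF = 0.503623, PV = 53.384006
Price P = sum_t PV_t = 92.309647
First compute Macaulay numerator sum_t t * PV_t:
  t * PV_t at t = 1.0000: 5.602241
  t * PV_t at t = 2.0000: 10.461701
  t * PV_t at t = 3.0000: 14.652242
  t * PV_t at t = 4.0000: 18.241198
  t * PV_t at t = 5.0000: 21.289914
  t * PV_t at t = 6.0000: 23.854245
  t * PV_t at t = 7.0000: 25.985016
  t * PV_t at t = 8.0000: 27.728442
  t * PV_t at t = 9.0000: 29.126515
  t * PV_t at t = 10.0000: 533.840055
Macaulay duration D = 710.781570 / 92.309647 = 7.699971
Modified duration = D / (1 + y/m) = 7.699971 / (1 + 0.071000) = 7.189515


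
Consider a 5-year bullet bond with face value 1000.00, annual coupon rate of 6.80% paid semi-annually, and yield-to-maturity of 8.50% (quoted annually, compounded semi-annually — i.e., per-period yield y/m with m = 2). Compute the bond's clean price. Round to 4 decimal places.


Answer: Price = 931.9075

Derivation:
Coupon per period c = face * coupon_rate / m = 34.000000
Periods per year m = 2; per-period yield y/m = 0.042500
Number of cashflows N = 10
Cashflows (t years, CF_t, discount factor 1/(1+y/m)^(m*t), PV):
  t = 0.5000: CF_t = 34.000000, DF = 0.959233, PV = 32.613909
  t = 1.0000: CF_t = 34.000000, DF = 0.920127, PV = 31.284325
  t = 1.5000: CF_t = 34.000000, DF = 0.882616, PV = 30.008945
  t = 2.0000: CF_t = 34.000000, DF = 0.846634, PV = 28.785559
  t = 2.5000: CF_t = 34.000000, DF = 0.812119, PV = 27.612047
  t = 3.0000: CF_t = 34.000000, DF = 0.779011, PV = 26.486376
  t = 3.5000: CF_t = 34.000000, DF = 0.747253, PV = 25.406595
  t = 4.0000: CF_t = 34.000000, DF = 0.716789, PV = 24.370835
  t = 4.5000: CF_t = 34.000000, DF = 0.687568, PV = 23.377300
  t = 5.0000: CF_t = 1034.000000, DF = 0.659537, PV = 681.961571
Price P = sum_t PV_t = 931.907460


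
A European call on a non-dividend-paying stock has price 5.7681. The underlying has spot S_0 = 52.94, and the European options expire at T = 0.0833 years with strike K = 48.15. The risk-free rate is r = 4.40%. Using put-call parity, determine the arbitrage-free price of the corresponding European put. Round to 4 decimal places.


Answer: Put price = 0.8019

Derivation:
Put-call parity: C - P = S_0 * exp(-qT) - K * exp(-rT).
S_0 * exp(-qT) = 52.9400 * 1.00000000 = 52.94000000
K * exp(-rT) = 48.1500 * 0.99634151 = 47.97384364
P = C - S*exp(-qT) + K*exp(-rT)
P = 5.7681 - 52.94000000 + 47.97384364 = 0.8019


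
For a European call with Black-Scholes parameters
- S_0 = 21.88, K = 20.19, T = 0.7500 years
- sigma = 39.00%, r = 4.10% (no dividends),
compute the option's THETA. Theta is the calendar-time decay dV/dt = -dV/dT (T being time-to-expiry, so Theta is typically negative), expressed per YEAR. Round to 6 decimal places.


d1 = 0.4979218099; d2 = 0.1601719024
phi(d1) = 0.3524305852; exp(-qT) = 1.0000000000; exp(-rT) = 0.9697179723
Theta = -S*exp(-qT)*phi(d1)*sigma/(2*sqrt(T)) - r*K*exp(-rT)*N(d2) + q*S*exp(-qT)*N(d1)
N(d1) = 0.6907304229; N(d2) = 0.5636271689; sqrt(T) = 0.8660254038
Term 1 = -21.8800 * 1.0000000000 * 0.3524305852 * 0.3900 / (2 * 0.8660254038) = -1.7363004921
Term 2 = -0.0410 * 20.1900 * 0.9697179723 * 0.5636271689 = -0.4524364019
Term 3 = 0 (no dividend yield, q = 0)
Theta = -1.7363004921 + (-0.4524364019) + (0.0000000000) = -2.188737

Answer: Theta = -2.188737


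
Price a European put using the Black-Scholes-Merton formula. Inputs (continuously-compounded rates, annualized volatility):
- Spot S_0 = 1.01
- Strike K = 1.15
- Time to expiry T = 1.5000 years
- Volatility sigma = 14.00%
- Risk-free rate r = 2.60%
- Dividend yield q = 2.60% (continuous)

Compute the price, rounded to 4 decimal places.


Answer: Price = 0.1576

Derivation:
d1 = (ln(S/K) + (r - q + 0.5*sigma^2) * T) / (sigma * sqrt(T)) = -0.67134455
d2 = d1 - sigma * sqrt(T) = -0.84280883
exp(-rT) = 0.96175071; exp(-qT) = 0.96175071
P = K * exp(-rT) * N(-d2) - S_0 * exp(-qT) * N(-d1)
N(-d1) = 0.74899947; N(-d2) = 0.80033232
P = 1.1500 * 0.96175071 * 0.80033232 - 1.0100 * 0.96175071 * 0.74899947 = 0.1576


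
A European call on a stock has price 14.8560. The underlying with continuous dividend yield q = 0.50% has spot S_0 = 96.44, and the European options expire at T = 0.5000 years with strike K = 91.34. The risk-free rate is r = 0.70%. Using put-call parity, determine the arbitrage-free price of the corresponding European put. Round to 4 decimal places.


Answer: Put price = 9.6777

Derivation:
Put-call parity: C - P = S_0 * exp(-qT) - K * exp(-rT).
S_0 * exp(-qT) = 96.4400 * 0.99750312 = 96.19920112
K * exp(-rT) = 91.3400 * 0.99650612 = 91.02086881
P = C - S*exp(-qT) + K*exp(-rT)
P = 14.8560 - 96.19920112 + 91.02086881 = 9.6777


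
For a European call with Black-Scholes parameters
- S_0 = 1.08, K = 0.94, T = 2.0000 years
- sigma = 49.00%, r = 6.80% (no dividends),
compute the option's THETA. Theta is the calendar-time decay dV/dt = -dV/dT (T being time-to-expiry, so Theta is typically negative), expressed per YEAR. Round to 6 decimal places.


Answer: Theta = -0.085646

Derivation:
d1 = 0.7430919429; d2 = 0.0501272974
phi(d1) = 0.3026944643; exp(-qT) = 1.0000000000; exp(-rT) = 0.8728426325
Theta = -S*exp(-qT)*phi(d1)*sigma/(2*sqrt(T)) - r*K*exp(-rT)*N(d2) + q*S*exp(-qT)*N(d1)
N(d1) = 0.7712869914; N(d2) = 0.5199895265; sqrt(T) = 1.4142135624
Term 1 = -1.0800 * 1.0000000000 * 0.3026944643 * 0.4900 / (2 * 1.4142135624) = -0.0566342718
Term 2 = -0.0680 * 0.9400 * 0.8728426325 * 0.5199895265 = -0.0290113082
Term 3 = 0 (no dividend yield, q = 0)
Theta = -0.0566342718 + (-0.0290113082) + (0.0000000000) = -0.085646


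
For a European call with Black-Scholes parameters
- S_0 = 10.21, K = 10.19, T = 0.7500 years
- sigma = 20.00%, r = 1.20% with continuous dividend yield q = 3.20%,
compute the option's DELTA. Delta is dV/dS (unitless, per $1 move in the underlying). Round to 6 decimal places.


Answer: Delta = 0.492552

Derivation:
d1 = 0.0113205971; d2 = -0.1618844836
phi(d1) = 0.3989167178; exp(-qT) = 0.9762857098; exp(-rT) = 0.9910403788
N(d1) = 0.5045161684
Delta = exp(-qT) * N(d1) = 0.9762857098 * 0.5045161684 = 0.492552


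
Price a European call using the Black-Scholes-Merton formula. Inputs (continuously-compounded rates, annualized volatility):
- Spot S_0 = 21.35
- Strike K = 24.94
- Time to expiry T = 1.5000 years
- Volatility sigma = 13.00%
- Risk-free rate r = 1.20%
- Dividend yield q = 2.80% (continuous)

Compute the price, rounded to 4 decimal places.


Answer: Price = 0.2314

Derivation:
d1 = (ln(S/K) + (r - q + 0.5*sigma^2) * T) / (sigma * sqrt(T)) = -1.04729002
d2 = d1 - sigma * sqrt(T) = -1.20650685
exp(-rT) = 0.98216103; exp(-qT) = 0.95886978
C = S_0 * exp(-qT) * N(d1) - K * exp(-rT) * N(d2)
N(d1) = 0.14748292; N(d2) = 0.11381106
C = 21.3500 * 0.95886978 * 0.14748292 - 24.9400 * 0.98216103 * 0.11381106 = 0.2314


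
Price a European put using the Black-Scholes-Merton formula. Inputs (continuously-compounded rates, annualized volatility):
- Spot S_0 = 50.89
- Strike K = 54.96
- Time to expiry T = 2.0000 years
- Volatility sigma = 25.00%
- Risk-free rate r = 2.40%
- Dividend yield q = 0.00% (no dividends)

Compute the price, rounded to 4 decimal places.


d1 = (ln(S/K) + (r - q + 0.5*sigma^2) * T) / (sigma * sqrt(T)) = 0.09492426
d2 = d1 - sigma * sqrt(T) = -0.25862913
exp(-rT) = 0.95313379; exp(-qT) = 1.00000000
P = K * exp(-rT) * N(-d2) - S_0 * exp(-qT) * N(-d1)
N(-d1) = 0.46218749; N(-d2) = 0.60203930
P = 54.9600 * 0.95313379 * 0.60203930 - 50.8900 * 1.00000000 * 0.46218749 = 8.0166

Answer: Price = 8.0166


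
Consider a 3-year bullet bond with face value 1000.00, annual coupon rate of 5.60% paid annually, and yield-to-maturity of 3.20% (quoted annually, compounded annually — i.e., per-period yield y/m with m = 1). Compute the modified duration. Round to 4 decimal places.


Answer: Modified duration = 2.7608

Derivation:
Coupon per period c = face * coupon_rate / m = 56.000000
Periods per year m = 1; per-period yield y/m = 0.032000
Number of cashflows N = 3
Cashflows (t years, CF_t, discount factor 1/(1+y/m)^(m*t), PV):
  t = 1.0000: CF_t = 56.000000, DF = 0.968992, PV = 54.263566
  t = 2.0000: CF_t = 56.000000, DF = 0.938946, PV = 52.580975
  t = 3.0000: CF_t = 1056.000000, DF = 0.909831, PV = 960.781930
Price P = sum_t PV_t = 1067.626470
First compute Macaulay numerator sum_t t * PV_t:
  t * PV_t at t = 1.0000: 54.263566
  t * PV_t at t = 2.0000: 105.161949
  t * PV_t at t = 3.0000: 2882.345789
Macaulay duration D = 3041.771305 / 1067.626470 = 2.849097
Modified duration = D / (1 + y/m) = 2.849097 / (1 + 0.032000) = 2.760753


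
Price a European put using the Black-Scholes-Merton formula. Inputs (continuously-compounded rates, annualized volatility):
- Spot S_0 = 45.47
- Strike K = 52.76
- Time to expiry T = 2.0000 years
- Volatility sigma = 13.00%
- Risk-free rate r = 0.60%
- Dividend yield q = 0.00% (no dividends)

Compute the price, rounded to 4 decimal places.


d1 = (ln(S/K) + (r - q + 0.5*sigma^2) * T) / (sigma * sqrt(T)) = -0.65162914
d2 = d1 - sigma * sqrt(T) = -0.83547690
exp(-rT) = 0.98807171; exp(-qT) = 1.00000000
P = K * exp(-rT) * N(-d2) - S_0 * exp(-qT) * N(-d1)
N(-d1) = 0.74267978; N(-d2) = 0.79827538
P = 52.7600 * 0.98807171 * 0.79827538 - 45.4700 * 1.00000000 * 0.74267978 = 7.8450

Answer: Price = 7.8450


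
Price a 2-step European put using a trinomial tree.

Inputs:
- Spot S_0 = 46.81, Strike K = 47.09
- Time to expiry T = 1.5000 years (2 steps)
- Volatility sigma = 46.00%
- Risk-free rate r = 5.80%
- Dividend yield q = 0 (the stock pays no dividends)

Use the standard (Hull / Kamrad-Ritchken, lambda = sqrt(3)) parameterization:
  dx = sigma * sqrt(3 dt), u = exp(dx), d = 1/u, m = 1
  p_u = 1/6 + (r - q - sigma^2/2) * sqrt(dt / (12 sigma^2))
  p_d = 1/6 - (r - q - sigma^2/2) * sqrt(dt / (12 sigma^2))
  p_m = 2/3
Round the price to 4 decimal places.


Answer: Price = V(0,0) = 6.8888

Derivation:
dt = T/N = 0.750000; dx = sigma*sqrt(3*dt) = 0.690000
u = exp(dx) = 1.993716; d = 1/u = 0.501576
p_u = 0.140688, p_m = 0.666667, p_d = 0.192645
Discount per step: exp(-r*dt) = 0.957433
Stock lattice S(k, j) with j the centered position index:
  k=0: S(0,+0) = 46.8100
  k=1: S(1,-1) = 23.4788; S(1,+0) = 46.8100; S(1,+1) = 93.3258
  k=2: S(2,-2) = 11.7764; S(2,-1) = 23.4788; S(2,+0) = 46.8100; S(2,+1) = 93.3258; S(2,+2) = 186.0651
Terminal payoffs V(N, j) = max(K - S_T, 0):
  V(2,-2) = 35.313608; V(2,-1) = 23.611224; V(2,+0) = 0.280000; V(2,+1) = 0.000000; V(2,+2) = 0.000000
Backward induction: V(k, j) = exp(-r*dt) * [p_u * V(k+1, j+1) + p_m * V(k+1, j) + p_d * V(k+1, j-1)]
  V(1,-1) = exp(-r*dt) * [p_u*0.280000 + p_m*23.611224 + p_d*35.313608] = 21.621887
  V(1,+0) = exp(-r*dt) * [p_u*0.000000 + p_m*0.280000 + p_d*23.611224] = 4.533682
  V(1,+1) = exp(-r*dt) * [p_u*0.000000 + p_m*0.000000 + p_d*0.280000] = 0.051644
  V(0,+0) = exp(-r*dt) * [p_u*0.051644 + p_m*4.533682 + p_d*21.621887] = 6.888792
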